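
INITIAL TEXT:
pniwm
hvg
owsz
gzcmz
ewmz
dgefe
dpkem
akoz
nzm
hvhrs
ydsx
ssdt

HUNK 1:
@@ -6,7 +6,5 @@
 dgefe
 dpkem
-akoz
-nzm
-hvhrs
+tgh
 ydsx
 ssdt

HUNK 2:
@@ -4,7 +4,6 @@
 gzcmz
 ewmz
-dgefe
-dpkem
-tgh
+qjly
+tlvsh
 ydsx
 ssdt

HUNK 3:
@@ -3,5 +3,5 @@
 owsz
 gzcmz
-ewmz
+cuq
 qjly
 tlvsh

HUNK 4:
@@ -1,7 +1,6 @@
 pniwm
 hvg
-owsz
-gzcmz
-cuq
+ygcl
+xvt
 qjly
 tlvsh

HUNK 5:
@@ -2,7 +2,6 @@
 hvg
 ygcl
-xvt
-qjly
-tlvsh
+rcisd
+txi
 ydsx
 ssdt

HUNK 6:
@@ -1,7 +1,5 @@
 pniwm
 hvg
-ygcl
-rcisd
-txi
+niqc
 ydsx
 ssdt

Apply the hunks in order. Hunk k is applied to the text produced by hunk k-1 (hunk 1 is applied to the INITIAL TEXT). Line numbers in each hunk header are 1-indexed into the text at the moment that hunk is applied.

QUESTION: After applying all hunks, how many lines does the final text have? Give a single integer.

Hunk 1: at line 6 remove [akoz,nzm,hvhrs] add [tgh] -> 10 lines: pniwm hvg owsz gzcmz ewmz dgefe dpkem tgh ydsx ssdt
Hunk 2: at line 4 remove [dgefe,dpkem,tgh] add [qjly,tlvsh] -> 9 lines: pniwm hvg owsz gzcmz ewmz qjly tlvsh ydsx ssdt
Hunk 3: at line 3 remove [ewmz] add [cuq] -> 9 lines: pniwm hvg owsz gzcmz cuq qjly tlvsh ydsx ssdt
Hunk 4: at line 1 remove [owsz,gzcmz,cuq] add [ygcl,xvt] -> 8 lines: pniwm hvg ygcl xvt qjly tlvsh ydsx ssdt
Hunk 5: at line 2 remove [xvt,qjly,tlvsh] add [rcisd,txi] -> 7 lines: pniwm hvg ygcl rcisd txi ydsx ssdt
Hunk 6: at line 1 remove [ygcl,rcisd,txi] add [niqc] -> 5 lines: pniwm hvg niqc ydsx ssdt
Final line count: 5

Answer: 5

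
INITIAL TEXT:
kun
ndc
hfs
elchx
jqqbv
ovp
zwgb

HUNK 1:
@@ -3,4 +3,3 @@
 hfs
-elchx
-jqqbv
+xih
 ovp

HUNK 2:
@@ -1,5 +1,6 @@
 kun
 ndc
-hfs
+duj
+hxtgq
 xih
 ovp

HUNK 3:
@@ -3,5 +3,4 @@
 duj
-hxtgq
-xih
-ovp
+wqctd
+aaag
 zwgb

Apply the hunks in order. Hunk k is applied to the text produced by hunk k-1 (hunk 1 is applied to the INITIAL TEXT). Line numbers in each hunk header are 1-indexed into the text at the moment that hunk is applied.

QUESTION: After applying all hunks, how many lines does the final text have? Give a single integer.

Hunk 1: at line 3 remove [elchx,jqqbv] add [xih] -> 6 lines: kun ndc hfs xih ovp zwgb
Hunk 2: at line 1 remove [hfs] add [duj,hxtgq] -> 7 lines: kun ndc duj hxtgq xih ovp zwgb
Hunk 3: at line 3 remove [hxtgq,xih,ovp] add [wqctd,aaag] -> 6 lines: kun ndc duj wqctd aaag zwgb
Final line count: 6

Answer: 6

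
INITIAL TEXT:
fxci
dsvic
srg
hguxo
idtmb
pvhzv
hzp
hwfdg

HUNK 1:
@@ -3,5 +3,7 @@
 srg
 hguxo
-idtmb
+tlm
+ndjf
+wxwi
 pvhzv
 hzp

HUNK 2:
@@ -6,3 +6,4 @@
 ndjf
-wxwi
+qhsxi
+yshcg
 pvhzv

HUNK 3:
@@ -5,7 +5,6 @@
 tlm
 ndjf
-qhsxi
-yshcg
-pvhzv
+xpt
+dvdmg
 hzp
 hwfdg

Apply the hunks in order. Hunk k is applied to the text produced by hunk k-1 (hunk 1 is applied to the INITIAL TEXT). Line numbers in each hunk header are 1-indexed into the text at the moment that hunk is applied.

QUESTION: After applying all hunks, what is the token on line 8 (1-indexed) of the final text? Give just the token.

Hunk 1: at line 3 remove [idtmb] add [tlm,ndjf,wxwi] -> 10 lines: fxci dsvic srg hguxo tlm ndjf wxwi pvhzv hzp hwfdg
Hunk 2: at line 6 remove [wxwi] add [qhsxi,yshcg] -> 11 lines: fxci dsvic srg hguxo tlm ndjf qhsxi yshcg pvhzv hzp hwfdg
Hunk 3: at line 5 remove [qhsxi,yshcg,pvhzv] add [xpt,dvdmg] -> 10 lines: fxci dsvic srg hguxo tlm ndjf xpt dvdmg hzp hwfdg
Final line 8: dvdmg

Answer: dvdmg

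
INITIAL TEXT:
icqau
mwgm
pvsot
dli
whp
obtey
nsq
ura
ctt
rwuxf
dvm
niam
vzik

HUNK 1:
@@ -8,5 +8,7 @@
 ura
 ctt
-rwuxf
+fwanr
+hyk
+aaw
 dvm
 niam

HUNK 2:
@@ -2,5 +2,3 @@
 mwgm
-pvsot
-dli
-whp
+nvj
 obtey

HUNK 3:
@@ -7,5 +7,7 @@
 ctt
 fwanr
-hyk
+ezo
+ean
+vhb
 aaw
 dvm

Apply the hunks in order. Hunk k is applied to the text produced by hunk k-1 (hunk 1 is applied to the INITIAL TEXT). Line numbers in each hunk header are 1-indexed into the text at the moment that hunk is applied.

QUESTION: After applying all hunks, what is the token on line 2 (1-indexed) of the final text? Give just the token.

Hunk 1: at line 8 remove [rwuxf] add [fwanr,hyk,aaw] -> 15 lines: icqau mwgm pvsot dli whp obtey nsq ura ctt fwanr hyk aaw dvm niam vzik
Hunk 2: at line 2 remove [pvsot,dli,whp] add [nvj] -> 13 lines: icqau mwgm nvj obtey nsq ura ctt fwanr hyk aaw dvm niam vzik
Hunk 3: at line 7 remove [hyk] add [ezo,ean,vhb] -> 15 lines: icqau mwgm nvj obtey nsq ura ctt fwanr ezo ean vhb aaw dvm niam vzik
Final line 2: mwgm

Answer: mwgm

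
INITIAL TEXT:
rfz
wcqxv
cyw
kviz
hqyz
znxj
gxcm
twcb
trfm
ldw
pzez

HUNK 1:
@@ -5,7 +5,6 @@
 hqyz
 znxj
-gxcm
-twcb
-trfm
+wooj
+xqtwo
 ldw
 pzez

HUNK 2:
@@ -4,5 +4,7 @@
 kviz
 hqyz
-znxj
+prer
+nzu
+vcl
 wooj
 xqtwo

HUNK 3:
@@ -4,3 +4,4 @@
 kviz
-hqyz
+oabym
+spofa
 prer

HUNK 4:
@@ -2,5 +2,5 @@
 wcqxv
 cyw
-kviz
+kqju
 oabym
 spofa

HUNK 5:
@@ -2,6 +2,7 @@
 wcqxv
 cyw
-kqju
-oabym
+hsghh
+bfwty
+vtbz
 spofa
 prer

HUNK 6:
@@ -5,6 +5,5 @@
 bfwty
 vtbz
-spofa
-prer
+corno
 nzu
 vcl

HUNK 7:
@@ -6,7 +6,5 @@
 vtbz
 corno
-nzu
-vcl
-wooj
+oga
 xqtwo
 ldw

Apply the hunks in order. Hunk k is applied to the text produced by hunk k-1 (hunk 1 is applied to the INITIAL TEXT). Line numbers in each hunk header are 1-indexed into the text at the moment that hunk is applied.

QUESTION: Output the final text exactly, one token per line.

Hunk 1: at line 5 remove [gxcm,twcb,trfm] add [wooj,xqtwo] -> 10 lines: rfz wcqxv cyw kviz hqyz znxj wooj xqtwo ldw pzez
Hunk 2: at line 4 remove [znxj] add [prer,nzu,vcl] -> 12 lines: rfz wcqxv cyw kviz hqyz prer nzu vcl wooj xqtwo ldw pzez
Hunk 3: at line 4 remove [hqyz] add [oabym,spofa] -> 13 lines: rfz wcqxv cyw kviz oabym spofa prer nzu vcl wooj xqtwo ldw pzez
Hunk 4: at line 2 remove [kviz] add [kqju] -> 13 lines: rfz wcqxv cyw kqju oabym spofa prer nzu vcl wooj xqtwo ldw pzez
Hunk 5: at line 2 remove [kqju,oabym] add [hsghh,bfwty,vtbz] -> 14 lines: rfz wcqxv cyw hsghh bfwty vtbz spofa prer nzu vcl wooj xqtwo ldw pzez
Hunk 6: at line 5 remove [spofa,prer] add [corno] -> 13 lines: rfz wcqxv cyw hsghh bfwty vtbz corno nzu vcl wooj xqtwo ldw pzez
Hunk 7: at line 6 remove [nzu,vcl,wooj] add [oga] -> 11 lines: rfz wcqxv cyw hsghh bfwty vtbz corno oga xqtwo ldw pzez

Answer: rfz
wcqxv
cyw
hsghh
bfwty
vtbz
corno
oga
xqtwo
ldw
pzez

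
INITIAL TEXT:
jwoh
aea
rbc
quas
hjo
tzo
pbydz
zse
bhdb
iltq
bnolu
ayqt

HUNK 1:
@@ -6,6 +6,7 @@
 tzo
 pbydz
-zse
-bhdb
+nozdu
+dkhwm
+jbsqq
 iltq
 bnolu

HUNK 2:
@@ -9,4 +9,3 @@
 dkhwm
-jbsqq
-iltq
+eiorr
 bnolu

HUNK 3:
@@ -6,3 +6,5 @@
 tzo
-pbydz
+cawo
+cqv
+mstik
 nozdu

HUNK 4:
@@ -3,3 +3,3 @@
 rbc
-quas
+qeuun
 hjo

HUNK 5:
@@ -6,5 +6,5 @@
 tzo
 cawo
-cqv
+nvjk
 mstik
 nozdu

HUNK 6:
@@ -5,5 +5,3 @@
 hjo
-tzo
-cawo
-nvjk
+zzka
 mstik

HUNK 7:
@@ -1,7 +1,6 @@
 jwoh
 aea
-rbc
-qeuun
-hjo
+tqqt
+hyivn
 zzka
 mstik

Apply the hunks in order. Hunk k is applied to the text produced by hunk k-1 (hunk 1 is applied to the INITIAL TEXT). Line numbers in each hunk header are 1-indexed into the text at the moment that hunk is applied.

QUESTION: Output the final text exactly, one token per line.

Hunk 1: at line 6 remove [zse,bhdb] add [nozdu,dkhwm,jbsqq] -> 13 lines: jwoh aea rbc quas hjo tzo pbydz nozdu dkhwm jbsqq iltq bnolu ayqt
Hunk 2: at line 9 remove [jbsqq,iltq] add [eiorr] -> 12 lines: jwoh aea rbc quas hjo tzo pbydz nozdu dkhwm eiorr bnolu ayqt
Hunk 3: at line 6 remove [pbydz] add [cawo,cqv,mstik] -> 14 lines: jwoh aea rbc quas hjo tzo cawo cqv mstik nozdu dkhwm eiorr bnolu ayqt
Hunk 4: at line 3 remove [quas] add [qeuun] -> 14 lines: jwoh aea rbc qeuun hjo tzo cawo cqv mstik nozdu dkhwm eiorr bnolu ayqt
Hunk 5: at line 6 remove [cqv] add [nvjk] -> 14 lines: jwoh aea rbc qeuun hjo tzo cawo nvjk mstik nozdu dkhwm eiorr bnolu ayqt
Hunk 6: at line 5 remove [tzo,cawo,nvjk] add [zzka] -> 12 lines: jwoh aea rbc qeuun hjo zzka mstik nozdu dkhwm eiorr bnolu ayqt
Hunk 7: at line 1 remove [rbc,qeuun,hjo] add [tqqt,hyivn] -> 11 lines: jwoh aea tqqt hyivn zzka mstik nozdu dkhwm eiorr bnolu ayqt

Answer: jwoh
aea
tqqt
hyivn
zzka
mstik
nozdu
dkhwm
eiorr
bnolu
ayqt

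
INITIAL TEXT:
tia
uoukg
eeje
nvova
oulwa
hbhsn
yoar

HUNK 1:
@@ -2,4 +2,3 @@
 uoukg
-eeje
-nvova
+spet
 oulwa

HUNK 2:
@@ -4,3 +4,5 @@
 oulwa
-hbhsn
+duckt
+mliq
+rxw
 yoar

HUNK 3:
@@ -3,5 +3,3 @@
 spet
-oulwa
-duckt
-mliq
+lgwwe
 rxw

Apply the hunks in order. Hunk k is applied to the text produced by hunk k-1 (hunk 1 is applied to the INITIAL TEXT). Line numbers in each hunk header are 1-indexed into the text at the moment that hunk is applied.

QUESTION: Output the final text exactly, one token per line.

Hunk 1: at line 2 remove [eeje,nvova] add [spet] -> 6 lines: tia uoukg spet oulwa hbhsn yoar
Hunk 2: at line 4 remove [hbhsn] add [duckt,mliq,rxw] -> 8 lines: tia uoukg spet oulwa duckt mliq rxw yoar
Hunk 3: at line 3 remove [oulwa,duckt,mliq] add [lgwwe] -> 6 lines: tia uoukg spet lgwwe rxw yoar

Answer: tia
uoukg
spet
lgwwe
rxw
yoar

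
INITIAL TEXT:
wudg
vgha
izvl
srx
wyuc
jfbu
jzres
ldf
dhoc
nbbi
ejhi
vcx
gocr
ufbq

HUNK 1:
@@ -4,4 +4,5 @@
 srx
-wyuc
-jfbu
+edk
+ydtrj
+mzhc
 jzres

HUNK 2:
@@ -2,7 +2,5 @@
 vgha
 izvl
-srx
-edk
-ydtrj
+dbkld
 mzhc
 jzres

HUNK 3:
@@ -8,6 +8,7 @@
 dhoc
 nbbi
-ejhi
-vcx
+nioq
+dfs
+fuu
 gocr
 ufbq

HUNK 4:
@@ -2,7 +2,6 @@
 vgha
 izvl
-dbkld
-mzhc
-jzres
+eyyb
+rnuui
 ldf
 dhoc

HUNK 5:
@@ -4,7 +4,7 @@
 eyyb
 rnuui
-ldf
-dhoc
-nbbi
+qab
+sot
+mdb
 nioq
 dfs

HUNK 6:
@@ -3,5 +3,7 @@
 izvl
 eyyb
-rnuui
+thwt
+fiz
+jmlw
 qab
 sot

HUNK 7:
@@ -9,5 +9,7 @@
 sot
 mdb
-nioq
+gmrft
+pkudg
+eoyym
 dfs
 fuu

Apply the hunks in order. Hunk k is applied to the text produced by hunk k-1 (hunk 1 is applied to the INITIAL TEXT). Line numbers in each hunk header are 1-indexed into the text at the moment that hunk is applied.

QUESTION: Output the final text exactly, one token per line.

Answer: wudg
vgha
izvl
eyyb
thwt
fiz
jmlw
qab
sot
mdb
gmrft
pkudg
eoyym
dfs
fuu
gocr
ufbq

Derivation:
Hunk 1: at line 4 remove [wyuc,jfbu] add [edk,ydtrj,mzhc] -> 15 lines: wudg vgha izvl srx edk ydtrj mzhc jzres ldf dhoc nbbi ejhi vcx gocr ufbq
Hunk 2: at line 2 remove [srx,edk,ydtrj] add [dbkld] -> 13 lines: wudg vgha izvl dbkld mzhc jzres ldf dhoc nbbi ejhi vcx gocr ufbq
Hunk 3: at line 8 remove [ejhi,vcx] add [nioq,dfs,fuu] -> 14 lines: wudg vgha izvl dbkld mzhc jzres ldf dhoc nbbi nioq dfs fuu gocr ufbq
Hunk 4: at line 2 remove [dbkld,mzhc,jzres] add [eyyb,rnuui] -> 13 lines: wudg vgha izvl eyyb rnuui ldf dhoc nbbi nioq dfs fuu gocr ufbq
Hunk 5: at line 4 remove [ldf,dhoc,nbbi] add [qab,sot,mdb] -> 13 lines: wudg vgha izvl eyyb rnuui qab sot mdb nioq dfs fuu gocr ufbq
Hunk 6: at line 3 remove [rnuui] add [thwt,fiz,jmlw] -> 15 lines: wudg vgha izvl eyyb thwt fiz jmlw qab sot mdb nioq dfs fuu gocr ufbq
Hunk 7: at line 9 remove [nioq] add [gmrft,pkudg,eoyym] -> 17 lines: wudg vgha izvl eyyb thwt fiz jmlw qab sot mdb gmrft pkudg eoyym dfs fuu gocr ufbq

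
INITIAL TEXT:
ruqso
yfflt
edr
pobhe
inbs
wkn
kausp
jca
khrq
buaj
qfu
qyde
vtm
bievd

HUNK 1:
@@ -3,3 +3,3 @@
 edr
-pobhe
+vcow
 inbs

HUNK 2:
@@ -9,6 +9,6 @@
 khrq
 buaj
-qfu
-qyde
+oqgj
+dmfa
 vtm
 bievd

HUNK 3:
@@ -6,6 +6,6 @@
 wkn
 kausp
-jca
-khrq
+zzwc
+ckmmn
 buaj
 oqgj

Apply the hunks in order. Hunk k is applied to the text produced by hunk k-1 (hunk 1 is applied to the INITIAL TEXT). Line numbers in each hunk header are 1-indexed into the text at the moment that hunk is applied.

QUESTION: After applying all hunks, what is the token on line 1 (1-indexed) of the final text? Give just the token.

Hunk 1: at line 3 remove [pobhe] add [vcow] -> 14 lines: ruqso yfflt edr vcow inbs wkn kausp jca khrq buaj qfu qyde vtm bievd
Hunk 2: at line 9 remove [qfu,qyde] add [oqgj,dmfa] -> 14 lines: ruqso yfflt edr vcow inbs wkn kausp jca khrq buaj oqgj dmfa vtm bievd
Hunk 3: at line 6 remove [jca,khrq] add [zzwc,ckmmn] -> 14 lines: ruqso yfflt edr vcow inbs wkn kausp zzwc ckmmn buaj oqgj dmfa vtm bievd
Final line 1: ruqso

Answer: ruqso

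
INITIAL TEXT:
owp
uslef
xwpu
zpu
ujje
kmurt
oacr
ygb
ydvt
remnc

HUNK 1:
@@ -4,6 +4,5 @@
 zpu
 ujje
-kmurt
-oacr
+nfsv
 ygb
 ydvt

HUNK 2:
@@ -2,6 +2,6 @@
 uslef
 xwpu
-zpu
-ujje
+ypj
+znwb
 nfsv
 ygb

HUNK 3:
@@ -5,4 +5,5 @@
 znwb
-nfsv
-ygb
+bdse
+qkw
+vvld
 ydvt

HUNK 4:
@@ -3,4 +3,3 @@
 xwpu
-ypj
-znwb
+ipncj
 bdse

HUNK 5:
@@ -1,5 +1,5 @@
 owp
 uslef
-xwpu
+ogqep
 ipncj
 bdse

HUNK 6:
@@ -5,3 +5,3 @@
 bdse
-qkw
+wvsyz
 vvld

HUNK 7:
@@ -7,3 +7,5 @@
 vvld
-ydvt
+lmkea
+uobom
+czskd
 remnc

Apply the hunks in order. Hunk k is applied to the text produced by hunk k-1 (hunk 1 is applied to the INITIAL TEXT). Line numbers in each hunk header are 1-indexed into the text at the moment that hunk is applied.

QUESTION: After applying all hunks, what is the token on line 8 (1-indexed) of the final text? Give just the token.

Hunk 1: at line 4 remove [kmurt,oacr] add [nfsv] -> 9 lines: owp uslef xwpu zpu ujje nfsv ygb ydvt remnc
Hunk 2: at line 2 remove [zpu,ujje] add [ypj,znwb] -> 9 lines: owp uslef xwpu ypj znwb nfsv ygb ydvt remnc
Hunk 3: at line 5 remove [nfsv,ygb] add [bdse,qkw,vvld] -> 10 lines: owp uslef xwpu ypj znwb bdse qkw vvld ydvt remnc
Hunk 4: at line 3 remove [ypj,znwb] add [ipncj] -> 9 lines: owp uslef xwpu ipncj bdse qkw vvld ydvt remnc
Hunk 5: at line 1 remove [xwpu] add [ogqep] -> 9 lines: owp uslef ogqep ipncj bdse qkw vvld ydvt remnc
Hunk 6: at line 5 remove [qkw] add [wvsyz] -> 9 lines: owp uslef ogqep ipncj bdse wvsyz vvld ydvt remnc
Hunk 7: at line 7 remove [ydvt] add [lmkea,uobom,czskd] -> 11 lines: owp uslef ogqep ipncj bdse wvsyz vvld lmkea uobom czskd remnc
Final line 8: lmkea

Answer: lmkea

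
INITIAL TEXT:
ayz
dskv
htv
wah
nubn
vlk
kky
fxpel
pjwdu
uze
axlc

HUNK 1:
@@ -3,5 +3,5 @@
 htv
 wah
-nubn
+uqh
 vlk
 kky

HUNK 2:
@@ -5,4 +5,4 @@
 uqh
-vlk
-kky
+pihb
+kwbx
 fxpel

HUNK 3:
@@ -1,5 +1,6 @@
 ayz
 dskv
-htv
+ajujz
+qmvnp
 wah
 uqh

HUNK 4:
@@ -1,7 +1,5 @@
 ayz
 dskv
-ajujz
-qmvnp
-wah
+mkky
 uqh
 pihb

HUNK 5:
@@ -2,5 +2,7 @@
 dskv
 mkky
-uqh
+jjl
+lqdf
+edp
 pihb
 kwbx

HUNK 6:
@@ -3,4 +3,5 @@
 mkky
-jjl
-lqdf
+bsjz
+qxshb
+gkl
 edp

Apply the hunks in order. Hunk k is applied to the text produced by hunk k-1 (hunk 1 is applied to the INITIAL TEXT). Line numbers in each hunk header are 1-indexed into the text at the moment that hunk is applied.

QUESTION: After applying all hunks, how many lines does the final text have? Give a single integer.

Answer: 13

Derivation:
Hunk 1: at line 3 remove [nubn] add [uqh] -> 11 lines: ayz dskv htv wah uqh vlk kky fxpel pjwdu uze axlc
Hunk 2: at line 5 remove [vlk,kky] add [pihb,kwbx] -> 11 lines: ayz dskv htv wah uqh pihb kwbx fxpel pjwdu uze axlc
Hunk 3: at line 1 remove [htv] add [ajujz,qmvnp] -> 12 lines: ayz dskv ajujz qmvnp wah uqh pihb kwbx fxpel pjwdu uze axlc
Hunk 4: at line 1 remove [ajujz,qmvnp,wah] add [mkky] -> 10 lines: ayz dskv mkky uqh pihb kwbx fxpel pjwdu uze axlc
Hunk 5: at line 2 remove [uqh] add [jjl,lqdf,edp] -> 12 lines: ayz dskv mkky jjl lqdf edp pihb kwbx fxpel pjwdu uze axlc
Hunk 6: at line 3 remove [jjl,lqdf] add [bsjz,qxshb,gkl] -> 13 lines: ayz dskv mkky bsjz qxshb gkl edp pihb kwbx fxpel pjwdu uze axlc
Final line count: 13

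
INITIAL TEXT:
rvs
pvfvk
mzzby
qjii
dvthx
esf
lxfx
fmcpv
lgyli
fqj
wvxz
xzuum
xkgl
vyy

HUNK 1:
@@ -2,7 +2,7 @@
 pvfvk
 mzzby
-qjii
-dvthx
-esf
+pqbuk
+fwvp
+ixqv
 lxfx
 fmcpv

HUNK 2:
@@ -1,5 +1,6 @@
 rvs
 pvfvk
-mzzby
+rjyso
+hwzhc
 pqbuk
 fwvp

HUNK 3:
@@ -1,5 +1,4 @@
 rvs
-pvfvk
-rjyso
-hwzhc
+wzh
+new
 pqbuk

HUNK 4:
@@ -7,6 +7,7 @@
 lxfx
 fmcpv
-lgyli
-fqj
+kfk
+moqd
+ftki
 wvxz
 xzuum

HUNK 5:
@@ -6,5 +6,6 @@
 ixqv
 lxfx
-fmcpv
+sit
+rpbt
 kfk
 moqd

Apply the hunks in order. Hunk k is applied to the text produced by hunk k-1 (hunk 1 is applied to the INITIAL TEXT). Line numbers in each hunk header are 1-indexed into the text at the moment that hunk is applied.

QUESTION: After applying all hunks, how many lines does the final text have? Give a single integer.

Answer: 16

Derivation:
Hunk 1: at line 2 remove [qjii,dvthx,esf] add [pqbuk,fwvp,ixqv] -> 14 lines: rvs pvfvk mzzby pqbuk fwvp ixqv lxfx fmcpv lgyli fqj wvxz xzuum xkgl vyy
Hunk 2: at line 1 remove [mzzby] add [rjyso,hwzhc] -> 15 lines: rvs pvfvk rjyso hwzhc pqbuk fwvp ixqv lxfx fmcpv lgyli fqj wvxz xzuum xkgl vyy
Hunk 3: at line 1 remove [pvfvk,rjyso,hwzhc] add [wzh,new] -> 14 lines: rvs wzh new pqbuk fwvp ixqv lxfx fmcpv lgyli fqj wvxz xzuum xkgl vyy
Hunk 4: at line 7 remove [lgyli,fqj] add [kfk,moqd,ftki] -> 15 lines: rvs wzh new pqbuk fwvp ixqv lxfx fmcpv kfk moqd ftki wvxz xzuum xkgl vyy
Hunk 5: at line 6 remove [fmcpv] add [sit,rpbt] -> 16 lines: rvs wzh new pqbuk fwvp ixqv lxfx sit rpbt kfk moqd ftki wvxz xzuum xkgl vyy
Final line count: 16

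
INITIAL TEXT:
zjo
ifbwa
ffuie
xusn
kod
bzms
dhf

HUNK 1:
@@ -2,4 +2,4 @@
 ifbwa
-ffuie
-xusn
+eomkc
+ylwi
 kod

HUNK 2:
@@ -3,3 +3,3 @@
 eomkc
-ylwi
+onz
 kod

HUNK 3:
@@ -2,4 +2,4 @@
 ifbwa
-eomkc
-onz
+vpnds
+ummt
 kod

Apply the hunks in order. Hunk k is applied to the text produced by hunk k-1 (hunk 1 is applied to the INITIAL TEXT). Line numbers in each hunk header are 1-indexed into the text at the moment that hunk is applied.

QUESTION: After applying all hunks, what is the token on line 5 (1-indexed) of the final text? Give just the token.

Hunk 1: at line 2 remove [ffuie,xusn] add [eomkc,ylwi] -> 7 lines: zjo ifbwa eomkc ylwi kod bzms dhf
Hunk 2: at line 3 remove [ylwi] add [onz] -> 7 lines: zjo ifbwa eomkc onz kod bzms dhf
Hunk 3: at line 2 remove [eomkc,onz] add [vpnds,ummt] -> 7 lines: zjo ifbwa vpnds ummt kod bzms dhf
Final line 5: kod

Answer: kod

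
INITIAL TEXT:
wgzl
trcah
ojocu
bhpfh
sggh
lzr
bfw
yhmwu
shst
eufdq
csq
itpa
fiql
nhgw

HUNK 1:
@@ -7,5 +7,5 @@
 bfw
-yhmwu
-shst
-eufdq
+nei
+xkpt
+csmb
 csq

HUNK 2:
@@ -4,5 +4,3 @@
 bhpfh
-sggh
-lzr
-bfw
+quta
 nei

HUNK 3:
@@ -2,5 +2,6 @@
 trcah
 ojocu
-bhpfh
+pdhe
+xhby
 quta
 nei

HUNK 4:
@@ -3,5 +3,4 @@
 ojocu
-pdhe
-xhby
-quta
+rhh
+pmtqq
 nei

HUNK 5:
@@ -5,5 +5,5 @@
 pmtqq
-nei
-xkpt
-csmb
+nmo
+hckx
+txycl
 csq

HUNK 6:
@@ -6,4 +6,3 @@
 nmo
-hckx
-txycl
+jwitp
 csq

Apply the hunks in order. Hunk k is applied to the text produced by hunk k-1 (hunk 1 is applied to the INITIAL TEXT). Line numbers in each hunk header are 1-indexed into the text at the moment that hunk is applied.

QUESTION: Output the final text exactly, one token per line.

Answer: wgzl
trcah
ojocu
rhh
pmtqq
nmo
jwitp
csq
itpa
fiql
nhgw

Derivation:
Hunk 1: at line 7 remove [yhmwu,shst,eufdq] add [nei,xkpt,csmb] -> 14 lines: wgzl trcah ojocu bhpfh sggh lzr bfw nei xkpt csmb csq itpa fiql nhgw
Hunk 2: at line 4 remove [sggh,lzr,bfw] add [quta] -> 12 lines: wgzl trcah ojocu bhpfh quta nei xkpt csmb csq itpa fiql nhgw
Hunk 3: at line 2 remove [bhpfh] add [pdhe,xhby] -> 13 lines: wgzl trcah ojocu pdhe xhby quta nei xkpt csmb csq itpa fiql nhgw
Hunk 4: at line 3 remove [pdhe,xhby,quta] add [rhh,pmtqq] -> 12 lines: wgzl trcah ojocu rhh pmtqq nei xkpt csmb csq itpa fiql nhgw
Hunk 5: at line 5 remove [nei,xkpt,csmb] add [nmo,hckx,txycl] -> 12 lines: wgzl trcah ojocu rhh pmtqq nmo hckx txycl csq itpa fiql nhgw
Hunk 6: at line 6 remove [hckx,txycl] add [jwitp] -> 11 lines: wgzl trcah ojocu rhh pmtqq nmo jwitp csq itpa fiql nhgw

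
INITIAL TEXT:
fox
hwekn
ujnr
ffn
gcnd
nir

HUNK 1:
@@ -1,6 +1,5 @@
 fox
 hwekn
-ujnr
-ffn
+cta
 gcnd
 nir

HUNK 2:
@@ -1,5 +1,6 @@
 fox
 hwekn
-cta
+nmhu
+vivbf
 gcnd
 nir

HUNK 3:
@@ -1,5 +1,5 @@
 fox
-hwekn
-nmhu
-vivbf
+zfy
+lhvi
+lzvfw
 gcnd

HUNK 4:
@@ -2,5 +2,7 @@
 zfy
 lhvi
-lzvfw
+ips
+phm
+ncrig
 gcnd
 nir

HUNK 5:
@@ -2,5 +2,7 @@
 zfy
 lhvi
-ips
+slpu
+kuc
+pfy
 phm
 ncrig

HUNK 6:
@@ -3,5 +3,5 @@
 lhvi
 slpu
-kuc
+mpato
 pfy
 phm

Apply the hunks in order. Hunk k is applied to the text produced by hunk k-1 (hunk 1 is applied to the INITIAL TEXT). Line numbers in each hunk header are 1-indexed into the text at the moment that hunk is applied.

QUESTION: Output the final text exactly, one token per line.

Hunk 1: at line 1 remove [ujnr,ffn] add [cta] -> 5 lines: fox hwekn cta gcnd nir
Hunk 2: at line 1 remove [cta] add [nmhu,vivbf] -> 6 lines: fox hwekn nmhu vivbf gcnd nir
Hunk 3: at line 1 remove [hwekn,nmhu,vivbf] add [zfy,lhvi,lzvfw] -> 6 lines: fox zfy lhvi lzvfw gcnd nir
Hunk 4: at line 2 remove [lzvfw] add [ips,phm,ncrig] -> 8 lines: fox zfy lhvi ips phm ncrig gcnd nir
Hunk 5: at line 2 remove [ips] add [slpu,kuc,pfy] -> 10 lines: fox zfy lhvi slpu kuc pfy phm ncrig gcnd nir
Hunk 6: at line 3 remove [kuc] add [mpato] -> 10 lines: fox zfy lhvi slpu mpato pfy phm ncrig gcnd nir

Answer: fox
zfy
lhvi
slpu
mpato
pfy
phm
ncrig
gcnd
nir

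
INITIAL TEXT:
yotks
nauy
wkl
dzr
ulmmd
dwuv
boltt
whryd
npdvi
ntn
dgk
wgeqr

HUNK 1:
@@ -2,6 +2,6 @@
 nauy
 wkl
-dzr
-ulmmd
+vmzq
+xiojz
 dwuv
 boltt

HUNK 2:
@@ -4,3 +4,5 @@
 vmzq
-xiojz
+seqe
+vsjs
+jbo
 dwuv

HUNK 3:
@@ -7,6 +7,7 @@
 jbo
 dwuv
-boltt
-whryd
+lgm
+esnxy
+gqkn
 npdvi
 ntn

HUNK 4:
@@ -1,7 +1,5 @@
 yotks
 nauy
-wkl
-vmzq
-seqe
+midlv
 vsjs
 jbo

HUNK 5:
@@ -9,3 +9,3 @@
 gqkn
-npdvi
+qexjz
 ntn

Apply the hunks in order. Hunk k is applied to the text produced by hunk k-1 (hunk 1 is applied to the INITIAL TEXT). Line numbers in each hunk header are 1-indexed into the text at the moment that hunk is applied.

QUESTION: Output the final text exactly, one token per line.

Answer: yotks
nauy
midlv
vsjs
jbo
dwuv
lgm
esnxy
gqkn
qexjz
ntn
dgk
wgeqr

Derivation:
Hunk 1: at line 2 remove [dzr,ulmmd] add [vmzq,xiojz] -> 12 lines: yotks nauy wkl vmzq xiojz dwuv boltt whryd npdvi ntn dgk wgeqr
Hunk 2: at line 4 remove [xiojz] add [seqe,vsjs,jbo] -> 14 lines: yotks nauy wkl vmzq seqe vsjs jbo dwuv boltt whryd npdvi ntn dgk wgeqr
Hunk 3: at line 7 remove [boltt,whryd] add [lgm,esnxy,gqkn] -> 15 lines: yotks nauy wkl vmzq seqe vsjs jbo dwuv lgm esnxy gqkn npdvi ntn dgk wgeqr
Hunk 4: at line 1 remove [wkl,vmzq,seqe] add [midlv] -> 13 lines: yotks nauy midlv vsjs jbo dwuv lgm esnxy gqkn npdvi ntn dgk wgeqr
Hunk 5: at line 9 remove [npdvi] add [qexjz] -> 13 lines: yotks nauy midlv vsjs jbo dwuv lgm esnxy gqkn qexjz ntn dgk wgeqr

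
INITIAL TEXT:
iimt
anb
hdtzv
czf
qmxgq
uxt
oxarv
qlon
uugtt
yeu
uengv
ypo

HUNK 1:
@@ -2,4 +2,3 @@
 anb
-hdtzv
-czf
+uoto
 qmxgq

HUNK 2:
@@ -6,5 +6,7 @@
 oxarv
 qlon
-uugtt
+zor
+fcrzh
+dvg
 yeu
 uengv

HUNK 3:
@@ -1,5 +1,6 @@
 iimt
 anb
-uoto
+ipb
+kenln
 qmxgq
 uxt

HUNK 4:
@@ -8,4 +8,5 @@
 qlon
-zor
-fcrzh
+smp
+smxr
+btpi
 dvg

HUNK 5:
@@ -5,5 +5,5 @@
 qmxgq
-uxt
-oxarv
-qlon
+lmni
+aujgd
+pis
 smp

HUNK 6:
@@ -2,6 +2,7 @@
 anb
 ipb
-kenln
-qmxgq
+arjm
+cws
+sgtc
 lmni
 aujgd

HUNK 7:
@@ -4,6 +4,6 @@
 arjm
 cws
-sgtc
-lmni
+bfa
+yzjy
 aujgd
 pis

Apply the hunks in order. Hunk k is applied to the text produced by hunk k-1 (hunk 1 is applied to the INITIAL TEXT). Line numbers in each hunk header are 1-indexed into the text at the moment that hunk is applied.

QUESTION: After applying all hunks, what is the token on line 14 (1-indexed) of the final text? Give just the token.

Hunk 1: at line 2 remove [hdtzv,czf] add [uoto] -> 11 lines: iimt anb uoto qmxgq uxt oxarv qlon uugtt yeu uengv ypo
Hunk 2: at line 6 remove [uugtt] add [zor,fcrzh,dvg] -> 13 lines: iimt anb uoto qmxgq uxt oxarv qlon zor fcrzh dvg yeu uengv ypo
Hunk 3: at line 1 remove [uoto] add [ipb,kenln] -> 14 lines: iimt anb ipb kenln qmxgq uxt oxarv qlon zor fcrzh dvg yeu uengv ypo
Hunk 4: at line 8 remove [zor,fcrzh] add [smp,smxr,btpi] -> 15 lines: iimt anb ipb kenln qmxgq uxt oxarv qlon smp smxr btpi dvg yeu uengv ypo
Hunk 5: at line 5 remove [uxt,oxarv,qlon] add [lmni,aujgd,pis] -> 15 lines: iimt anb ipb kenln qmxgq lmni aujgd pis smp smxr btpi dvg yeu uengv ypo
Hunk 6: at line 2 remove [kenln,qmxgq] add [arjm,cws,sgtc] -> 16 lines: iimt anb ipb arjm cws sgtc lmni aujgd pis smp smxr btpi dvg yeu uengv ypo
Hunk 7: at line 4 remove [sgtc,lmni] add [bfa,yzjy] -> 16 lines: iimt anb ipb arjm cws bfa yzjy aujgd pis smp smxr btpi dvg yeu uengv ypo
Final line 14: yeu

Answer: yeu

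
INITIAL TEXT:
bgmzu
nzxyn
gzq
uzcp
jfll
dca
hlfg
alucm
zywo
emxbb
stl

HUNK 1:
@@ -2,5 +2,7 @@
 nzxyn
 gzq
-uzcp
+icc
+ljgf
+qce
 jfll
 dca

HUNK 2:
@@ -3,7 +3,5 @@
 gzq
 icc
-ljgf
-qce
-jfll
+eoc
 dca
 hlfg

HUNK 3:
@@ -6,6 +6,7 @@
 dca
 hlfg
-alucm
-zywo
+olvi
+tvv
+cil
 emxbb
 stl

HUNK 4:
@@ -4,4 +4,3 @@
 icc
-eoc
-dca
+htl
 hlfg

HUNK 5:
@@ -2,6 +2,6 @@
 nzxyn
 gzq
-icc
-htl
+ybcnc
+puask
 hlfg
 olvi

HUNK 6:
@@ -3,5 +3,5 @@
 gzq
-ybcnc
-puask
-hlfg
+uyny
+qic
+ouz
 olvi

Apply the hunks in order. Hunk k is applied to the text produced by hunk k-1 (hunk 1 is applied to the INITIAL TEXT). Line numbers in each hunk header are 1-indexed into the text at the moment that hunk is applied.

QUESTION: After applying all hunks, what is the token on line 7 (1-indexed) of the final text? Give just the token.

Answer: olvi

Derivation:
Hunk 1: at line 2 remove [uzcp] add [icc,ljgf,qce] -> 13 lines: bgmzu nzxyn gzq icc ljgf qce jfll dca hlfg alucm zywo emxbb stl
Hunk 2: at line 3 remove [ljgf,qce,jfll] add [eoc] -> 11 lines: bgmzu nzxyn gzq icc eoc dca hlfg alucm zywo emxbb stl
Hunk 3: at line 6 remove [alucm,zywo] add [olvi,tvv,cil] -> 12 lines: bgmzu nzxyn gzq icc eoc dca hlfg olvi tvv cil emxbb stl
Hunk 4: at line 4 remove [eoc,dca] add [htl] -> 11 lines: bgmzu nzxyn gzq icc htl hlfg olvi tvv cil emxbb stl
Hunk 5: at line 2 remove [icc,htl] add [ybcnc,puask] -> 11 lines: bgmzu nzxyn gzq ybcnc puask hlfg olvi tvv cil emxbb stl
Hunk 6: at line 3 remove [ybcnc,puask,hlfg] add [uyny,qic,ouz] -> 11 lines: bgmzu nzxyn gzq uyny qic ouz olvi tvv cil emxbb stl
Final line 7: olvi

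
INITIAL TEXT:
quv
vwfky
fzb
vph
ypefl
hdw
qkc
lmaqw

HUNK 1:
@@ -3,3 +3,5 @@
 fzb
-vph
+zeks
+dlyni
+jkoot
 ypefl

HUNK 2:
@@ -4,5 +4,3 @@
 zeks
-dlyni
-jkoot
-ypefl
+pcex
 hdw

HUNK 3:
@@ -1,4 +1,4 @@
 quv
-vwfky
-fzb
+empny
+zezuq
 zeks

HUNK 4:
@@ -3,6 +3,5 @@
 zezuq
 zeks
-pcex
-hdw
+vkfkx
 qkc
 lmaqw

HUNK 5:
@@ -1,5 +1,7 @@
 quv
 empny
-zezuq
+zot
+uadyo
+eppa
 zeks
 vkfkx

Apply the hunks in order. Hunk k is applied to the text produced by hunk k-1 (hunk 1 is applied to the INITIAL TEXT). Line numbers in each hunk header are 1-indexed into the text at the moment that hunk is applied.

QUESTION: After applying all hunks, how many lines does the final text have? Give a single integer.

Answer: 9

Derivation:
Hunk 1: at line 3 remove [vph] add [zeks,dlyni,jkoot] -> 10 lines: quv vwfky fzb zeks dlyni jkoot ypefl hdw qkc lmaqw
Hunk 2: at line 4 remove [dlyni,jkoot,ypefl] add [pcex] -> 8 lines: quv vwfky fzb zeks pcex hdw qkc lmaqw
Hunk 3: at line 1 remove [vwfky,fzb] add [empny,zezuq] -> 8 lines: quv empny zezuq zeks pcex hdw qkc lmaqw
Hunk 4: at line 3 remove [pcex,hdw] add [vkfkx] -> 7 lines: quv empny zezuq zeks vkfkx qkc lmaqw
Hunk 5: at line 1 remove [zezuq] add [zot,uadyo,eppa] -> 9 lines: quv empny zot uadyo eppa zeks vkfkx qkc lmaqw
Final line count: 9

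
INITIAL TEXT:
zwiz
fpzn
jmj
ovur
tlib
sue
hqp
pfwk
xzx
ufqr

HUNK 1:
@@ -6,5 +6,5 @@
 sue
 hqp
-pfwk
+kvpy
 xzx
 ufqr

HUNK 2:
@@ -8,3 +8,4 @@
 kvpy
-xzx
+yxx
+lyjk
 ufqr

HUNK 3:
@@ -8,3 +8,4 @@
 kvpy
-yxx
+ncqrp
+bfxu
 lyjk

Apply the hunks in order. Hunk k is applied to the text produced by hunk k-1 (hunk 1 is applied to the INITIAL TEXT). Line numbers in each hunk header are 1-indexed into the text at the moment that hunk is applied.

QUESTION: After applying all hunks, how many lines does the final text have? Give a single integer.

Hunk 1: at line 6 remove [pfwk] add [kvpy] -> 10 lines: zwiz fpzn jmj ovur tlib sue hqp kvpy xzx ufqr
Hunk 2: at line 8 remove [xzx] add [yxx,lyjk] -> 11 lines: zwiz fpzn jmj ovur tlib sue hqp kvpy yxx lyjk ufqr
Hunk 3: at line 8 remove [yxx] add [ncqrp,bfxu] -> 12 lines: zwiz fpzn jmj ovur tlib sue hqp kvpy ncqrp bfxu lyjk ufqr
Final line count: 12

Answer: 12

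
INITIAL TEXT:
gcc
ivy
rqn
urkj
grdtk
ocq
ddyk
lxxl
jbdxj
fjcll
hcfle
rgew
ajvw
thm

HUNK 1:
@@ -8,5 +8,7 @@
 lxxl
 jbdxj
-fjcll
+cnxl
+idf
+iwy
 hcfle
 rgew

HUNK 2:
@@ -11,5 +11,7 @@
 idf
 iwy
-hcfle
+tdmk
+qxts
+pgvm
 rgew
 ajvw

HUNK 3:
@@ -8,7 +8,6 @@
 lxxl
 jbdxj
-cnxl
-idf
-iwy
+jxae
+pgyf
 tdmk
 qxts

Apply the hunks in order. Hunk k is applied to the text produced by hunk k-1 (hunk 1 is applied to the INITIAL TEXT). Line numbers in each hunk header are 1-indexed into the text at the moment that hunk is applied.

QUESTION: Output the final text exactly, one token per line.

Answer: gcc
ivy
rqn
urkj
grdtk
ocq
ddyk
lxxl
jbdxj
jxae
pgyf
tdmk
qxts
pgvm
rgew
ajvw
thm

Derivation:
Hunk 1: at line 8 remove [fjcll] add [cnxl,idf,iwy] -> 16 lines: gcc ivy rqn urkj grdtk ocq ddyk lxxl jbdxj cnxl idf iwy hcfle rgew ajvw thm
Hunk 2: at line 11 remove [hcfle] add [tdmk,qxts,pgvm] -> 18 lines: gcc ivy rqn urkj grdtk ocq ddyk lxxl jbdxj cnxl idf iwy tdmk qxts pgvm rgew ajvw thm
Hunk 3: at line 8 remove [cnxl,idf,iwy] add [jxae,pgyf] -> 17 lines: gcc ivy rqn urkj grdtk ocq ddyk lxxl jbdxj jxae pgyf tdmk qxts pgvm rgew ajvw thm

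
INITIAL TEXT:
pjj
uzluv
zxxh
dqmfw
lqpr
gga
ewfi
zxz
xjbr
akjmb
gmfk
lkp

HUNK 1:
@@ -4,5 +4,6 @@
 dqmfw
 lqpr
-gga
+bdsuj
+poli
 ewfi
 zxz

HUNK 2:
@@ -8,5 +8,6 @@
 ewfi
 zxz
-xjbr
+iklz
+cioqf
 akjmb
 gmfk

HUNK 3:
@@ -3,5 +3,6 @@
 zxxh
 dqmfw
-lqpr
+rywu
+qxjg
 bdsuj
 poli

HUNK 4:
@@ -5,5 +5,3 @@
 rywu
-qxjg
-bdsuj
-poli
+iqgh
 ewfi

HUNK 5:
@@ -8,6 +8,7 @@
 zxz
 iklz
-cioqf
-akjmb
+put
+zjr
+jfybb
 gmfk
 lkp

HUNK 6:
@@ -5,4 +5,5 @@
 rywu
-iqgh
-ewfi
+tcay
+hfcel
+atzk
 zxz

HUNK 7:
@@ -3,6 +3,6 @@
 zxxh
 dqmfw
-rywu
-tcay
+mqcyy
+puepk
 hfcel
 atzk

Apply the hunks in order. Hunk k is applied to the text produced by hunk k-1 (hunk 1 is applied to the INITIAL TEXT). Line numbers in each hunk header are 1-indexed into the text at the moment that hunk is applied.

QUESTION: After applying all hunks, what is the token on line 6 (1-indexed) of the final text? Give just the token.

Hunk 1: at line 4 remove [gga] add [bdsuj,poli] -> 13 lines: pjj uzluv zxxh dqmfw lqpr bdsuj poli ewfi zxz xjbr akjmb gmfk lkp
Hunk 2: at line 8 remove [xjbr] add [iklz,cioqf] -> 14 lines: pjj uzluv zxxh dqmfw lqpr bdsuj poli ewfi zxz iklz cioqf akjmb gmfk lkp
Hunk 3: at line 3 remove [lqpr] add [rywu,qxjg] -> 15 lines: pjj uzluv zxxh dqmfw rywu qxjg bdsuj poli ewfi zxz iklz cioqf akjmb gmfk lkp
Hunk 4: at line 5 remove [qxjg,bdsuj,poli] add [iqgh] -> 13 lines: pjj uzluv zxxh dqmfw rywu iqgh ewfi zxz iklz cioqf akjmb gmfk lkp
Hunk 5: at line 8 remove [cioqf,akjmb] add [put,zjr,jfybb] -> 14 lines: pjj uzluv zxxh dqmfw rywu iqgh ewfi zxz iklz put zjr jfybb gmfk lkp
Hunk 6: at line 5 remove [iqgh,ewfi] add [tcay,hfcel,atzk] -> 15 lines: pjj uzluv zxxh dqmfw rywu tcay hfcel atzk zxz iklz put zjr jfybb gmfk lkp
Hunk 7: at line 3 remove [rywu,tcay] add [mqcyy,puepk] -> 15 lines: pjj uzluv zxxh dqmfw mqcyy puepk hfcel atzk zxz iklz put zjr jfybb gmfk lkp
Final line 6: puepk

Answer: puepk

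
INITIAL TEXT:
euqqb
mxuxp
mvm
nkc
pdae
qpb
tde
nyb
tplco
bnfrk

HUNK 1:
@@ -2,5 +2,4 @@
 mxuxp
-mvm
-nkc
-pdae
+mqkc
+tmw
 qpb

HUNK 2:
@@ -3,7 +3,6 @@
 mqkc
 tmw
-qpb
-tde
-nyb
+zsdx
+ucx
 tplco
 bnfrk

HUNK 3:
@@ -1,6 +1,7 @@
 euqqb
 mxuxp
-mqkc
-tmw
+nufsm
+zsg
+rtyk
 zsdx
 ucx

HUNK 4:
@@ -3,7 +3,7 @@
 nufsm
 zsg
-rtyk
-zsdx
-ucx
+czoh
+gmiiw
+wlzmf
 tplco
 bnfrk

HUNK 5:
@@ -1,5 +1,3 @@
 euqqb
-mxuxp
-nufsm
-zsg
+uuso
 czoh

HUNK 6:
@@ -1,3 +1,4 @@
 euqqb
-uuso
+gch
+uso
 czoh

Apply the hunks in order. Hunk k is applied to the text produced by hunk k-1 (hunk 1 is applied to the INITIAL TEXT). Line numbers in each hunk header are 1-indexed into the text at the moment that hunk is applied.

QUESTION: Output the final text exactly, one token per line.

Hunk 1: at line 2 remove [mvm,nkc,pdae] add [mqkc,tmw] -> 9 lines: euqqb mxuxp mqkc tmw qpb tde nyb tplco bnfrk
Hunk 2: at line 3 remove [qpb,tde,nyb] add [zsdx,ucx] -> 8 lines: euqqb mxuxp mqkc tmw zsdx ucx tplco bnfrk
Hunk 3: at line 1 remove [mqkc,tmw] add [nufsm,zsg,rtyk] -> 9 lines: euqqb mxuxp nufsm zsg rtyk zsdx ucx tplco bnfrk
Hunk 4: at line 3 remove [rtyk,zsdx,ucx] add [czoh,gmiiw,wlzmf] -> 9 lines: euqqb mxuxp nufsm zsg czoh gmiiw wlzmf tplco bnfrk
Hunk 5: at line 1 remove [mxuxp,nufsm,zsg] add [uuso] -> 7 lines: euqqb uuso czoh gmiiw wlzmf tplco bnfrk
Hunk 6: at line 1 remove [uuso] add [gch,uso] -> 8 lines: euqqb gch uso czoh gmiiw wlzmf tplco bnfrk

Answer: euqqb
gch
uso
czoh
gmiiw
wlzmf
tplco
bnfrk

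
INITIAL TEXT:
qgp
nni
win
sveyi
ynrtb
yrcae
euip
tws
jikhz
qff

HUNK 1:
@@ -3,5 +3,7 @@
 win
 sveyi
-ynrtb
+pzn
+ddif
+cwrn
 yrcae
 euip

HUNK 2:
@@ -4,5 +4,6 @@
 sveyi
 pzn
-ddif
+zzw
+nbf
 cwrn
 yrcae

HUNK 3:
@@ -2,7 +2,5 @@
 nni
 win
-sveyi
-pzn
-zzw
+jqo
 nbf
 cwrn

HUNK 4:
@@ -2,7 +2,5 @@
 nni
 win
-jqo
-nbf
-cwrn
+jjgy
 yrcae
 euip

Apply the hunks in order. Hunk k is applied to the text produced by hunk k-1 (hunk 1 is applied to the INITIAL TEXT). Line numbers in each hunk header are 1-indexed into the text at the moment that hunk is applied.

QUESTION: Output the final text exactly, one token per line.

Hunk 1: at line 3 remove [ynrtb] add [pzn,ddif,cwrn] -> 12 lines: qgp nni win sveyi pzn ddif cwrn yrcae euip tws jikhz qff
Hunk 2: at line 4 remove [ddif] add [zzw,nbf] -> 13 lines: qgp nni win sveyi pzn zzw nbf cwrn yrcae euip tws jikhz qff
Hunk 3: at line 2 remove [sveyi,pzn,zzw] add [jqo] -> 11 lines: qgp nni win jqo nbf cwrn yrcae euip tws jikhz qff
Hunk 4: at line 2 remove [jqo,nbf,cwrn] add [jjgy] -> 9 lines: qgp nni win jjgy yrcae euip tws jikhz qff

Answer: qgp
nni
win
jjgy
yrcae
euip
tws
jikhz
qff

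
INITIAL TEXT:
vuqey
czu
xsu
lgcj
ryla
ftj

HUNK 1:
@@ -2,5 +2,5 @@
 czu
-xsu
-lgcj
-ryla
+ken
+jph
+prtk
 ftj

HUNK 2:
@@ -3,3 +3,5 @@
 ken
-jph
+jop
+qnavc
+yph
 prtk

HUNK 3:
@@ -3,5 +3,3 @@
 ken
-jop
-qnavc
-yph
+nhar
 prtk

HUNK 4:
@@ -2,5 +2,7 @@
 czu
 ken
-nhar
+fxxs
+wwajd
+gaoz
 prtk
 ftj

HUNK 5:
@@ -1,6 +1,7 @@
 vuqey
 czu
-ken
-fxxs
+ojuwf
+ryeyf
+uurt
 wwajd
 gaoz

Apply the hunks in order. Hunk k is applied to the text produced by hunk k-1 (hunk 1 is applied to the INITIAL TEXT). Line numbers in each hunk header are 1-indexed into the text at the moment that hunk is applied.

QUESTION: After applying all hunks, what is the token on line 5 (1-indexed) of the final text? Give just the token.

Answer: uurt

Derivation:
Hunk 1: at line 2 remove [xsu,lgcj,ryla] add [ken,jph,prtk] -> 6 lines: vuqey czu ken jph prtk ftj
Hunk 2: at line 3 remove [jph] add [jop,qnavc,yph] -> 8 lines: vuqey czu ken jop qnavc yph prtk ftj
Hunk 3: at line 3 remove [jop,qnavc,yph] add [nhar] -> 6 lines: vuqey czu ken nhar prtk ftj
Hunk 4: at line 2 remove [nhar] add [fxxs,wwajd,gaoz] -> 8 lines: vuqey czu ken fxxs wwajd gaoz prtk ftj
Hunk 5: at line 1 remove [ken,fxxs] add [ojuwf,ryeyf,uurt] -> 9 lines: vuqey czu ojuwf ryeyf uurt wwajd gaoz prtk ftj
Final line 5: uurt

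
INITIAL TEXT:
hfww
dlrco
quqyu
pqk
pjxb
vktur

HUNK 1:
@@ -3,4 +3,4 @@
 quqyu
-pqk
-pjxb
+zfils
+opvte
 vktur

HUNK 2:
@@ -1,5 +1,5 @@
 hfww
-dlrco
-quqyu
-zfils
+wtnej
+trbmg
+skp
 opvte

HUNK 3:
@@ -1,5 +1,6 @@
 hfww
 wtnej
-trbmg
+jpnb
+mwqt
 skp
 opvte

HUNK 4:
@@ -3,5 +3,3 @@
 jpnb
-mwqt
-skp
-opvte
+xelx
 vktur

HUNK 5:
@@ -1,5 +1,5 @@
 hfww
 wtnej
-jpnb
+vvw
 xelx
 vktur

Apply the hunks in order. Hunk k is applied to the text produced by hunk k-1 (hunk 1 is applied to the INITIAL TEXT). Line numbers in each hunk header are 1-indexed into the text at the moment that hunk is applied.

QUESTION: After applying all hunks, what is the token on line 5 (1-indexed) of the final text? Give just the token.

Answer: vktur

Derivation:
Hunk 1: at line 3 remove [pqk,pjxb] add [zfils,opvte] -> 6 lines: hfww dlrco quqyu zfils opvte vktur
Hunk 2: at line 1 remove [dlrco,quqyu,zfils] add [wtnej,trbmg,skp] -> 6 lines: hfww wtnej trbmg skp opvte vktur
Hunk 3: at line 1 remove [trbmg] add [jpnb,mwqt] -> 7 lines: hfww wtnej jpnb mwqt skp opvte vktur
Hunk 4: at line 3 remove [mwqt,skp,opvte] add [xelx] -> 5 lines: hfww wtnej jpnb xelx vktur
Hunk 5: at line 1 remove [jpnb] add [vvw] -> 5 lines: hfww wtnej vvw xelx vktur
Final line 5: vktur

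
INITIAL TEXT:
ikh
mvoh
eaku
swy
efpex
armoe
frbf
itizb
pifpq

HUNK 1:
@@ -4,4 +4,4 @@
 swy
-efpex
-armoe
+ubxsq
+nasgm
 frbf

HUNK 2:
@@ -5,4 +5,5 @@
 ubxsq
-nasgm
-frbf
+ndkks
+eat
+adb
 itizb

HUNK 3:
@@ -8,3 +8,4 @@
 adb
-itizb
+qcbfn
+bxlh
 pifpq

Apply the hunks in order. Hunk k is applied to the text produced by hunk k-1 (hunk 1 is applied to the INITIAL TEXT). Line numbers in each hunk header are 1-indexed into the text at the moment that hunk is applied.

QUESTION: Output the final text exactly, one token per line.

Hunk 1: at line 4 remove [efpex,armoe] add [ubxsq,nasgm] -> 9 lines: ikh mvoh eaku swy ubxsq nasgm frbf itizb pifpq
Hunk 2: at line 5 remove [nasgm,frbf] add [ndkks,eat,adb] -> 10 lines: ikh mvoh eaku swy ubxsq ndkks eat adb itizb pifpq
Hunk 3: at line 8 remove [itizb] add [qcbfn,bxlh] -> 11 lines: ikh mvoh eaku swy ubxsq ndkks eat adb qcbfn bxlh pifpq

Answer: ikh
mvoh
eaku
swy
ubxsq
ndkks
eat
adb
qcbfn
bxlh
pifpq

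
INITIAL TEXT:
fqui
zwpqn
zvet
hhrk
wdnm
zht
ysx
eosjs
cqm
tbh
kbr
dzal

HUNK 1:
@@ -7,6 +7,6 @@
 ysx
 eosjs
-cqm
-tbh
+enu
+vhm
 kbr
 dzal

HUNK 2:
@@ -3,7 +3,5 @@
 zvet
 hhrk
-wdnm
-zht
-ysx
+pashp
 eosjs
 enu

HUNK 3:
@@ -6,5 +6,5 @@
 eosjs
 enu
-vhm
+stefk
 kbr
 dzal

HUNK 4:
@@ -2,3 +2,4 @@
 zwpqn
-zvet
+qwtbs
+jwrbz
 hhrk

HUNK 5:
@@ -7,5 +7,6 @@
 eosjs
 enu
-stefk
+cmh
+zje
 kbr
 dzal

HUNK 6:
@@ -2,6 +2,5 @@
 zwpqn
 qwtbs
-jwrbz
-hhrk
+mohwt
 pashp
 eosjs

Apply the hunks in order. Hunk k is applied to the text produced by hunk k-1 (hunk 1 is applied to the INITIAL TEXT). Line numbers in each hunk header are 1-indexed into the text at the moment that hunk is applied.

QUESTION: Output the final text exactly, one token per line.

Hunk 1: at line 7 remove [cqm,tbh] add [enu,vhm] -> 12 lines: fqui zwpqn zvet hhrk wdnm zht ysx eosjs enu vhm kbr dzal
Hunk 2: at line 3 remove [wdnm,zht,ysx] add [pashp] -> 10 lines: fqui zwpqn zvet hhrk pashp eosjs enu vhm kbr dzal
Hunk 3: at line 6 remove [vhm] add [stefk] -> 10 lines: fqui zwpqn zvet hhrk pashp eosjs enu stefk kbr dzal
Hunk 4: at line 2 remove [zvet] add [qwtbs,jwrbz] -> 11 lines: fqui zwpqn qwtbs jwrbz hhrk pashp eosjs enu stefk kbr dzal
Hunk 5: at line 7 remove [stefk] add [cmh,zje] -> 12 lines: fqui zwpqn qwtbs jwrbz hhrk pashp eosjs enu cmh zje kbr dzal
Hunk 6: at line 2 remove [jwrbz,hhrk] add [mohwt] -> 11 lines: fqui zwpqn qwtbs mohwt pashp eosjs enu cmh zje kbr dzal

Answer: fqui
zwpqn
qwtbs
mohwt
pashp
eosjs
enu
cmh
zje
kbr
dzal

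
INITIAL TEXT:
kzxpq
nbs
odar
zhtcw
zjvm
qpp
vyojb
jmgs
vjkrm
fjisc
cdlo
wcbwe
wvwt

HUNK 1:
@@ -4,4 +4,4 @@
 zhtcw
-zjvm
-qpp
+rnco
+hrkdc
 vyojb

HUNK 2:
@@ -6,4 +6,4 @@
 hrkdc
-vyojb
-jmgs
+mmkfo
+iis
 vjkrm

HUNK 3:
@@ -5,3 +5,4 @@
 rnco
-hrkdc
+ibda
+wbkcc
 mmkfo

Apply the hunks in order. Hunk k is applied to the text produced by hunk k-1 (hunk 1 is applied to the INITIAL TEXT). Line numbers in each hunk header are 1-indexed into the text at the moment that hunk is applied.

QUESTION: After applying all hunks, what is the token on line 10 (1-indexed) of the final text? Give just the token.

Answer: vjkrm

Derivation:
Hunk 1: at line 4 remove [zjvm,qpp] add [rnco,hrkdc] -> 13 lines: kzxpq nbs odar zhtcw rnco hrkdc vyojb jmgs vjkrm fjisc cdlo wcbwe wvwt
Hunk 2: at line 6 remove [vyojb,jmgs] add [mmkfo,iis] -> 13 lines: kzxpq nbs odar zhtcw rnco hrkdc mmkfo iis vjkrm fjisc cdlo wcbwe wvwt
Hunk 3: at line 5 remove [hrkdc] add [ibda,wbkcc] -> 14 lines: kzxpq nbs odar zhtcw rnco ibda wbkcc mmkfo iis vjkrm fjisc cdlo wcbwe wvwt
Final line 10: vjkrm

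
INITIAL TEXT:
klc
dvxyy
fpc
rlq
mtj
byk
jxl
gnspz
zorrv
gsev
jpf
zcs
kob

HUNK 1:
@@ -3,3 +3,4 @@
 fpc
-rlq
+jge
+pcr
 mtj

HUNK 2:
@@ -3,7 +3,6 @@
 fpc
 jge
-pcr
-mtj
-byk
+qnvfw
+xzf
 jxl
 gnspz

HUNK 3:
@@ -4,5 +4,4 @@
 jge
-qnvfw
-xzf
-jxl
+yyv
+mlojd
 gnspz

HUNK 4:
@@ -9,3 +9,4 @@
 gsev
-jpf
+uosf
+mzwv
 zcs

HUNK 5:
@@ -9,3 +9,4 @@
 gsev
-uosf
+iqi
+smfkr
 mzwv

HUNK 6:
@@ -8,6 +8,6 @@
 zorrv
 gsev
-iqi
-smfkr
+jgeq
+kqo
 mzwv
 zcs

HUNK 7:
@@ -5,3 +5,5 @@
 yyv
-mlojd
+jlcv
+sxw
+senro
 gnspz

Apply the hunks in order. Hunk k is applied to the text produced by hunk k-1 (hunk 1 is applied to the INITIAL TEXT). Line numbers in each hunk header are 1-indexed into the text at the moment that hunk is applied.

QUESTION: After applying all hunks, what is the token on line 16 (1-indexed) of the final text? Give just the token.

Hunk 1: at line 3 remove [rlq] add [jge,pcr] -> 14 lines: klc dvxyy fpc jge pcr mtj byk jxl gnspz zorrv gsev jpf zcs kob
Hunk 2: at line 3 remove [pcr,mtj,byk] add [qnvfw,xzf] -> 13 lines: klc dvxyy fpc jge qnvfw xzf jxl gnspz zorrv gsev jpf zcs kob
Hunk 3: at line 4 remove [qnvfw,xzf,jxl] add [yyv,mlojd] -> 12 lines: klc dvxyy fpc jge yyv mlojd gnspz zorrv gsev jpf zcs kob
Hunk 4: at line 9 remove [jpf] add [uosf,mzwv] -> 13 lines: klc dvxyy fpc jge yyv mlojd gnspz zorrv gsev uosf mzwv zcs kob
Hunk 5: at line 9 remove [uosf] add [iqi,smfkr] -> 14 lines: klc dvxyy fpc jge yyv mlojd gnspz zorrv gsev iqi smfkr mzwv zcs kob
Hunk 6: at line 8 remove [iqi,smfkr] add [jgeq,kqo] -> 14 lines: klc dvxyy fpc jge yyv mlojd gnspz zorrv gsev jgeq kqo mzwv zcs kob
Hunk 7: at line 5 remove [mlojd] add [jlcv,sxw,senro] -> 16 lines: klc dvxyy fpc jge yyv jlcv sxw senro gnspz zorrv gsev jgeq kqo mzwv zcs kob
Final line 16: kob

Answer: kob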